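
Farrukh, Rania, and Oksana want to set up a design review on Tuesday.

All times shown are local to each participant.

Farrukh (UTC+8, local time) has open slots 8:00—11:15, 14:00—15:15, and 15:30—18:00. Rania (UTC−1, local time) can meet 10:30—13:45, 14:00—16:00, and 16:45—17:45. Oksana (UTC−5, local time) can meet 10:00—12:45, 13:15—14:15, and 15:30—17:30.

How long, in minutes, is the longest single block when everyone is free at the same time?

Farrukh → UTC: 00:00–03:15, 06:00–07:15, 07:30–10:00.
Rania → UTC: 11:30–14:45, 15:00–17:00, 17:45–18:45.
Oksana → UTC: 15:00–17:45, 18:15–19:15, 20:30–22:30.
Farrukh ∩ Rania: (none).
Farrukh ∩ Rania ∩ Oksana: (none).
No common window.

0 minutes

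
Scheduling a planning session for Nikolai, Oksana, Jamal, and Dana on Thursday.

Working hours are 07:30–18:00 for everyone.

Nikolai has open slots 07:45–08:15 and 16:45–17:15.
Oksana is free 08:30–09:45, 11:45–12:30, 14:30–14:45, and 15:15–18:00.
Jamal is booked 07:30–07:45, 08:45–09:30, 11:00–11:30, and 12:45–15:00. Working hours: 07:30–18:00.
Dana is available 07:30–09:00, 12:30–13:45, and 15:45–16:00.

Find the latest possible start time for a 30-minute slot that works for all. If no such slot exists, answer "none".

Jamal free within 07:30–18:00: 07:45–08:45, 09:30–11:00, 11:30–12:45, 15:00–18:00.
Nikolai ∩ Oksana: 16:45–17:15.
Nikolai ∩ Oksana ∩ Jamal: 16:45–17:15.
Nikolai ∩ Oksana ∩ Jamal ∩ Dana: (none).
Windows ≥ 30 min: (none).

none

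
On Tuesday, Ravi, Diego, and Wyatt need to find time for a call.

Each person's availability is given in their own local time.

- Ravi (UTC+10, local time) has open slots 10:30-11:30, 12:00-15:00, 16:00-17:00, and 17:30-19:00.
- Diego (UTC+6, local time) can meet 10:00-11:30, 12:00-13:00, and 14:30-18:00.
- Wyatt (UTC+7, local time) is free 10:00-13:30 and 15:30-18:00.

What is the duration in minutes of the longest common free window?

60 minutes

Ravi → UTC: 00:30–01:30, 02:00–05:00, 06:00–07:00, 07:30–09:00.
Diego → UTC: 04:00–05:30, 06:00–07:00, 08:30–12:00.
Wyatt → UTC: 03:00–06:30, 08:30–11:00.
Ravi ∩ Diego: 04:00–05:00, 06:00–07:00, 08:30–09:00.
Ravi ∩ Diego ∩ Wyatt: 04:00–05:00, 06:00–06:30, 08:30–09:00.
Common window lengths: 60, 30, 30 min; longest is 60.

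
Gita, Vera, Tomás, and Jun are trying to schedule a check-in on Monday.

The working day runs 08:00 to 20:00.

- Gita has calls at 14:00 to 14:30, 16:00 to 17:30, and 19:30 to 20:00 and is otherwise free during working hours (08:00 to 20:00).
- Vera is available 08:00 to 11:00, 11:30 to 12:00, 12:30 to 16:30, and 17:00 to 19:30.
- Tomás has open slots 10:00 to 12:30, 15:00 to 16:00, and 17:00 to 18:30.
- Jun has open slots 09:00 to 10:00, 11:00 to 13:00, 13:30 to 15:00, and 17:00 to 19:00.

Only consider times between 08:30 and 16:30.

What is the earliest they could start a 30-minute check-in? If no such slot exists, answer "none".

11:30

Gita free within 08:00–20:00: 08:00–14:00, 14:30–16:00, 17:30–19:30.
Gita ∩ Vera: 08:00–11:00, 11:30–12:00, 12:30–14:00, 14:30–16:00, 17:30–19:30.
Gita ∩ Vera ∩ Tomás: 10:00–11:00, 11:30–12:00, 15:00–16:00, 17:30–18:30.
Gita ∩ Vera ∩ Tomás ∩ Jun: 11:30–12:00, 17:30–18:30.
Restricted to 08:30–16:30: 11:30–12:00.
Windows ≥ 30 min: 11:30–12:00.
Earliest such window starts at 11:30.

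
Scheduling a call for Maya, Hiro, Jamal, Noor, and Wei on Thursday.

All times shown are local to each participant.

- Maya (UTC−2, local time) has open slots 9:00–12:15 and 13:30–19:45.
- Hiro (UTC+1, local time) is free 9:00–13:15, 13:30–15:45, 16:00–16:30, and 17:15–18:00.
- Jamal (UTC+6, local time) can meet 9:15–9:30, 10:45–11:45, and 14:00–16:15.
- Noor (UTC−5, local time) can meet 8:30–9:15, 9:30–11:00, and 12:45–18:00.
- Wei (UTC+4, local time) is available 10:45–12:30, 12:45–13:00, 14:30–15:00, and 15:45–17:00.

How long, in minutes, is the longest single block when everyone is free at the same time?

0 minutes

Maya → UTC: 11:00–14:15, 15:30–21:45.
Hiro → UTC: 08:00–12:15, 12:30–14:45, 15:00–15:30, 16:15–17:00.
Jamal → UTC: 03:15–03:30, 04:45–05:45, 08:00–10:15.
Noor → UTC: 13:30–14:15, 14:30–16:00, 17:45–23:00.
Wei → UTC: 06:45–08:30, 08:45–09:00, 10:30–11:00, 11:45–13:00.
Maya ∩ Hiro: 11:00–12:15, 12:30–14:15, 16:15–17:00.
Maya ∩ Hiro ∩ Jamal: (none).
Maya ∩ Hiro ∩ Jamal ∩ Noor: (none).
Maya ∩ Hiro ∩ Jamal ∩ Noor ∩ Wei: (none).
No common window.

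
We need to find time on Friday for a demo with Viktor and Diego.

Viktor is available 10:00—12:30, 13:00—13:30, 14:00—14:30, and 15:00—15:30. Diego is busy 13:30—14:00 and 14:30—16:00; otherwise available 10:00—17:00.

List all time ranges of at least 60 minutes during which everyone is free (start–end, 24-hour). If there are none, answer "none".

10:00–12:30

Diego free within 10:00–17:00: 10:00–13:30, 14:00–14:30, 16:00–17:00.
Viktor ∩ Diego: 10:00–12:30, 13:00–13:30, 14:00–14:30.
Windows ≥ 60 min: 10:00–12:30.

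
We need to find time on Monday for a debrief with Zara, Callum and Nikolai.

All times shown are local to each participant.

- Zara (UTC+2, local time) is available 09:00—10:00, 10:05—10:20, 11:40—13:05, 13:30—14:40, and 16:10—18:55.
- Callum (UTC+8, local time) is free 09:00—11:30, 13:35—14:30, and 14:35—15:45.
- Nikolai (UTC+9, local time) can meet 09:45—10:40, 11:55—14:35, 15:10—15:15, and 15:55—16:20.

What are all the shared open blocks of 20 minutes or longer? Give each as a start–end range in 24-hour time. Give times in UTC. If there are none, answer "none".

Zara → UTC: 07:00–08:00, 08:05–08:20, 09:40–11:05, 11:30–12:40, 14:10–16:55.
Callum → UTC: 01:00–03:30, 05:35–06:30, 06:35–07:45.
Nikolai → UTC: 00:45–01:40, 02:55–05:35, 06:10–06:15, 06:55–07:20.
Zara ∩ Callum: 07:00–07:45.
Zara ∩ Callum ∩ Nikolai: 07:00–07:20.
Windows ≥ 20 min: 07:00–07:20.

07:00–07:20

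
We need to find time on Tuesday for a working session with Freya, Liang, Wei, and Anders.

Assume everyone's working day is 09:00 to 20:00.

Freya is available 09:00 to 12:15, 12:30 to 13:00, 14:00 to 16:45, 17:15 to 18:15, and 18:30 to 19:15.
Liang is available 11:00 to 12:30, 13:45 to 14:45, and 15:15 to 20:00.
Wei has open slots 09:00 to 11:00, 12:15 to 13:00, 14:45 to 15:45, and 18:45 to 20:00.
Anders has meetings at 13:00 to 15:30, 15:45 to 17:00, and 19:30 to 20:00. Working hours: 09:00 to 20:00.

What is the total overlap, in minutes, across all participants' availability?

Anders free within 09:00–20:00: 09:00–13:00, 15:30–15:45, 17:00–19:30.
Freya ∩ Liang: 11:00–12:15, 14:00–14:45, 15:15–16:45, 17:15–18:15, 18:30–19:15.
Freya ∩ Liang ∩ Wei: 15:15–15:45, 18:45–19:15.
Freya ∩ Liang ∩ Wei ∩ Anders: 15:30–15:45, 18:45–19:15.
Total common minutes: 15 + 30 = 45.

45 minutes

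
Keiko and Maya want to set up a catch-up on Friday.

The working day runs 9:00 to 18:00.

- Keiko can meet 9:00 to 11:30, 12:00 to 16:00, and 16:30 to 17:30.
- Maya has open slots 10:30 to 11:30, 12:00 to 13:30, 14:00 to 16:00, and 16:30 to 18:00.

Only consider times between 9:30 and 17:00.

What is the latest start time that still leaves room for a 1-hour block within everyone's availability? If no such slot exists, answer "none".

15:00

Keiko ∩ Maya: 10:30–11:30, 12:00–13:30, 14:00–16:00, 16:30–17:30.
Restricted to 09:30–17:00: 10:30–11:30, 12:00–13:30, 14:00–16:00, 16:30–17:00.
Windows ≥ 60 min: 10:30–11:30, 12:00–13:30, 14:00–16:00.
Latest start in the last window 14:00–16:00 is 16:00 − 60 min = 15:00.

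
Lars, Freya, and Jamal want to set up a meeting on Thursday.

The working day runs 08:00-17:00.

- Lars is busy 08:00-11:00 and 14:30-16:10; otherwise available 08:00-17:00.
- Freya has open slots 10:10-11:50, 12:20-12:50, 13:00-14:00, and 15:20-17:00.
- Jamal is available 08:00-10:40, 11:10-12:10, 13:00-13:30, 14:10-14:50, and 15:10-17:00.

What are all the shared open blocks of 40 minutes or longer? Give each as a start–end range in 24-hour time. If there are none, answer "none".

11:10–11:50, 16:10–17:00

Lars free within 08:00–17:00: 11:00–14:30, 16:10–17:00.
Lars ∩ Freya: 11:00–11:50, 12:20–12:50, 13:00–14:00, 16:10–17:00.
Lars ∩ Freya ∩ Jamal: 11:10–11:50, 13:00–13:30, 16:10–17:00.
Windows ≥ 40 min: 11:10–11:50, 16:10–17:00.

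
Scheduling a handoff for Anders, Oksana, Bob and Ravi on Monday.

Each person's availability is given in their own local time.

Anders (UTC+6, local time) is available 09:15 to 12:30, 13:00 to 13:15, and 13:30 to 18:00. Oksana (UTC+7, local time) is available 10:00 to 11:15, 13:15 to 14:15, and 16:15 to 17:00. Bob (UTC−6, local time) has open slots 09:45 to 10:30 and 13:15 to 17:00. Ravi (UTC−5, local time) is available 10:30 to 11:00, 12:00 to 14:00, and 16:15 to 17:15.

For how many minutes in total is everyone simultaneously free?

0 minutes

Anders → UTC: 03:15–06:30, 07:00–07:15, 07:30–12:00.
Oksana → UTC: 03:00–04:15, 06:15–07:15, 09:15–10:00.
Bob → UTC: 15:45–16:30, 19:15–23:00.
Ravi → UTC: 15:30–16:00, 17:00–19:00, 21:15–22:15.
Anders ∩ Oksana: 03:15–04:15, 06:15–06:30, 07:00–07:15, 09:15–10:00.
Anders ∩ Oksana ∩ Bob: (none).
Anders ∩ Oksana ∩ Bob ∩ Ravi: (none).
Total common minutes: 0.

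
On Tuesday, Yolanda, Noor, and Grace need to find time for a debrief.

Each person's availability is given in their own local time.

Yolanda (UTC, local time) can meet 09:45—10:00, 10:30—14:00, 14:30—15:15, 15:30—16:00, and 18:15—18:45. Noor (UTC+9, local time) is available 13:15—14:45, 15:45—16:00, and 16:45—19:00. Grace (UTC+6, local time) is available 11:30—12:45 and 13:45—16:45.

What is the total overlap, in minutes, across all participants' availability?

Yolanda → UTC: 09:45–10:00, 10:30–14:00, 14:30–15:15, 15:30–16:00, 18:15–18:45.
Noor → UTC: 04:15–05:45, 06:45–07:00, 07:45–10:00.
Grace → UTC: 05:30–06:45, 07:45–10:45.
Yolanda ∩ Noor: 09:45–10:00.
Yolanda ∩ Noor ∩ Grace: 09:45–10:00.
Total common minutes: 15.

15 minutes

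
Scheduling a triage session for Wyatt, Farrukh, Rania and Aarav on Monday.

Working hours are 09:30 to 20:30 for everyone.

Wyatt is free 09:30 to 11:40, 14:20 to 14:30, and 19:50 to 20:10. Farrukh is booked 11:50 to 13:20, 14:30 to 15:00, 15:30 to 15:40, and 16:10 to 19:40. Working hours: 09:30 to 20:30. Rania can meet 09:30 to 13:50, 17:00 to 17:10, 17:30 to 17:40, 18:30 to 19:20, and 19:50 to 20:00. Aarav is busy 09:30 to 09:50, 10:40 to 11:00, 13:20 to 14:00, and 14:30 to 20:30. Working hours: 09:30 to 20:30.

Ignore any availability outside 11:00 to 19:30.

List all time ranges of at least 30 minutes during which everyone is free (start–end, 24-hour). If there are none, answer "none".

11:00–11:40

Farrukh free within 09:30–20:30: 09:30–11:50, 13:20–14:30, 15:00–15:30, 15:40–16:10, 19:40–20:30.
Aarav free within 09:30–20:30: 09:50–10:40, 11:00–13:20, 14:00–14:30.
Wyatt ∩ Farrukh: 09:30–11:40, 14:20–14:30, 19:50–20:10.
Wyatt ∩ Farrukh ∩ Rania: 09:30–11:40, 19:50–20:00.
Wyatt ∩ Farrukh ∩ Rania ∩ Aarav: 09:50–10:40, 11:00–11:40.
Restricted to 11:00–19:30: 11:00–11:40.
Windows ≥ 30 min: 11:00–11:40.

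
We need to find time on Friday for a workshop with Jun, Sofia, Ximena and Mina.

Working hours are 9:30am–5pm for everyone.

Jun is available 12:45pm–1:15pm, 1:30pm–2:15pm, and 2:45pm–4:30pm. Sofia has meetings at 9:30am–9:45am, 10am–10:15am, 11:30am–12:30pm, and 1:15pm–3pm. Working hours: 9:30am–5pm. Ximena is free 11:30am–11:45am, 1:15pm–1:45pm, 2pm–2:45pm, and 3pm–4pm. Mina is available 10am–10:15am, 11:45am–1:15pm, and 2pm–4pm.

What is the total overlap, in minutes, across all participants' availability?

Sofia free within 09:30–17:00: 09:45–10:00, 10:15–11:30, 12:30–13:15, 15:00–17:00.
Jun ∩ Sofia: 12:45–13:15, 15:00–16:30.
Jun ∩ Sofia ∩ Ximena: 15:00–16:00.
Jun ∩ Sofia ∩ Ximena ∩ Mina: 15:00–16:00.
Total common minutes: 60.

60 minutes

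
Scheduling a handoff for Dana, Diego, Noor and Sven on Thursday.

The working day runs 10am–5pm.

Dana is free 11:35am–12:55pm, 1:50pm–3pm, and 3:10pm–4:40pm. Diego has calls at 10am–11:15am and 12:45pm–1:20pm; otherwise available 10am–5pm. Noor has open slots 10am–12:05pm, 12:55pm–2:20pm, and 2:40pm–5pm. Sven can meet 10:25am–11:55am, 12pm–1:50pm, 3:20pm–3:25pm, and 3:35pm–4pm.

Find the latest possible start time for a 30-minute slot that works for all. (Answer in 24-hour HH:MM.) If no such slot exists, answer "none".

none

Diego free within 10:00–17:00: 11:15–12:45, 13:20–17:00.
Dana ∩ Diego: 11:35–12:45, 13:50–15:00, 15:10–16:40.
Dana ∩ Diego ∩ Noor: 11:35–12:05, 13:50–14:20, 14:40–15:00, 15:10–16:40.
Dana ∩ Diego ∩ Noor ∩ Sven: 11:35–11:55, 12:00–12:05, 15:20–15:25, 15:35–16:00.
Windows ≥ 30 min: (none).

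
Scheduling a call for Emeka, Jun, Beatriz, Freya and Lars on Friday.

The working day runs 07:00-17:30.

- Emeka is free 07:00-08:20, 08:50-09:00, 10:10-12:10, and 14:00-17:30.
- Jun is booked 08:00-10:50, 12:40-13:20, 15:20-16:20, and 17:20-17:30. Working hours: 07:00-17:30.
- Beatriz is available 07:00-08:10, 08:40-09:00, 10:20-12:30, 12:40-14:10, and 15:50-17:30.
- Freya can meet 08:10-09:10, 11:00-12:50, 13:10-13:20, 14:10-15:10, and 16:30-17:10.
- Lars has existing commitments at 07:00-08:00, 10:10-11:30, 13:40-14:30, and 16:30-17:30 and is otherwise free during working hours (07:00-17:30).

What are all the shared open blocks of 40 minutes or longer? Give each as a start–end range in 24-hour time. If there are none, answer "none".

Jun free within 07:00–17:30: 07:00–08:00, 10:50–12:40, 13:20–15:20, 16:20–17:20.
Lars free within 07:00–17:30: 08:00–10:10, 11:30–13:40, 14:30–16:30.
Emeka ∩ Jun: 07:00–08:00, 10:50–12:10, 14:00–15:20, 16:20–17:20.
Emeka ∩ Jun ∩ Beatriz: 07:00–08:00, 10:50–12:10, 14:00–14:10, 16:20–17:20.
Emeka ∩ Jun ∩ Beatriz ∩ Freya: 11:00–12:10, 16:30–17:10.
Emeka ∩ Jun ∩ Beatriz ∩ Freya ∩ Lars: 11:30–12:10.
Windows ≥ 40 min: 11:30–12:10.

11:30–12:10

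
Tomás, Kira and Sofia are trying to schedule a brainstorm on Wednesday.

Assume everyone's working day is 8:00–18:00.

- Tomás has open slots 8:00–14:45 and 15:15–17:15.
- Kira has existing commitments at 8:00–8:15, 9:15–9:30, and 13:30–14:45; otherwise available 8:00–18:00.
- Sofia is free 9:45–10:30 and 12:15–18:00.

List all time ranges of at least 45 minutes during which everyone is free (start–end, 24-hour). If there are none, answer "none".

Kira free within 08:00–18:00: 08:15–09:15, 09:30–13:30, 14:45–18:00.
Tomás ∩ Kira: 08:15–09:15, 09:30–13:30, 15:15–17:15.
Tomás ∩ Kira ∩ Sofia: 09:45–10:30, 12:15–13:30, 15:15–17:15.
Windows ≥ 45 min: 09:45–10:30, 12:15–13:30, 15:15–17:15.

09:45–10:30, 12:15–13:30, 15:15–17:15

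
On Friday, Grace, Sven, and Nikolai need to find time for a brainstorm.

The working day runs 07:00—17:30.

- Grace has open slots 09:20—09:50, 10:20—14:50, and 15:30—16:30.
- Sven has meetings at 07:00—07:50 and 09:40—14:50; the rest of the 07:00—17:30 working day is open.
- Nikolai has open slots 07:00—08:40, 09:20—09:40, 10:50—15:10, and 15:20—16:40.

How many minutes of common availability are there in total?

Sven free within 07:00–17:30: 07:50–09:40, 14:50–17:30.
Grace ∩ Sven: 09:20–09:40, 15:30–16:30.
Grace ∩ Sven ∩ Nikolai: 09:20–09:40, 15:30–16:30.
Total common minutes: 20 + 60 = 80.

80 minutes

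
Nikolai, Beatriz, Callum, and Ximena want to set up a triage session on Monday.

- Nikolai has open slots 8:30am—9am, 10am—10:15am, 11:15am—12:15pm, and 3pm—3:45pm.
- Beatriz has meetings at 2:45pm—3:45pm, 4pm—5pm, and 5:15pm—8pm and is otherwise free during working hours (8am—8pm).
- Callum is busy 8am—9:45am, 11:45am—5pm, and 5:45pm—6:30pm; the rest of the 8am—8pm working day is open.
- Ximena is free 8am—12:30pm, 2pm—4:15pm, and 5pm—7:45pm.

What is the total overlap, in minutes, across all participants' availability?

45 minutes

Beatriz free within 08:00–20:00: 08:00–14:45, 15:45–16:00, 17:00–17:15.
Callum free within 08:00–20:00: 09:45–11:45, 17:00–17:45, 18:30–20:00.
Nikolai ∩ Beatriz: 08:30–09:00, 10:00–10:15, 11:15–12:15.
Nikolai ∩ Beatriz ∩ Callum: 10:00–10:15, 11:15–11:45.
Nikolai ∩ Beatriz ∩ Callum ∩ Ximena: 10:00–10:15, 11:15–11:45.
Total common minutes: 15 + 30 = 45.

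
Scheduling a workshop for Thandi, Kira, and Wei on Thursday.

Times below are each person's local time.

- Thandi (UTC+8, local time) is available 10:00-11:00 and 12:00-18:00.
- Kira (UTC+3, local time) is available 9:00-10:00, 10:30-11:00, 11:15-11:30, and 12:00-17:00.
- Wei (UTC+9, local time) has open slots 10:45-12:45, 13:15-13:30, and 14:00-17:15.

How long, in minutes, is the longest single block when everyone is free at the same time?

60 minutes

Thandi → UTC: 02:00–03:00, 04:00–10:00.
Kira → UTC: 06:00–07:00, 07:30–08:00, 08:15–08:30, 09:00–14:00.
Wei → UTC: 01:45–03:45, 04:15–04:30, 05:00–08:15.
Thandi ∩ Kira: 06:00–07:00, 07:30–08:00, 08:15–08:30, 09:00–10:00.
Thandi ∩ Kira ∩ Wei: 06:00–07:00, 07:30–08:00.
Common window lengths: 60, 30 min; longest is 60.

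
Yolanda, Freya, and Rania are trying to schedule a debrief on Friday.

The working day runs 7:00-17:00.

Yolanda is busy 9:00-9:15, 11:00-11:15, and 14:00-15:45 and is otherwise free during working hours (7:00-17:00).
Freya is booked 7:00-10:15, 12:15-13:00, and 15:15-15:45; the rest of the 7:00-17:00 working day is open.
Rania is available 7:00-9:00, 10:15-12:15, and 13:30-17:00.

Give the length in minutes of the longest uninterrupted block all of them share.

75 minutes

Yolanda free within 07:00–17:00: 07:00–09:00, 09:15–11:00, 11:15–14:00, 15:45–17:00.
Freya free within 07:00–17:00: 10:15–12:15, 13:00–15:15, 15:45–17:00.
Yolanda ∩ Freya: 10:15–11:00, 11:15–12:15, 13:00–14:00, 15:45–17:00.
Yolanda ∩ Freya ∩ Rania: 10:15–11:00, 11:15–12:15, 13:30–14:00, 15:45–17:00.
Common window lengths: 45, 60, 30, 75 min; longest is 75.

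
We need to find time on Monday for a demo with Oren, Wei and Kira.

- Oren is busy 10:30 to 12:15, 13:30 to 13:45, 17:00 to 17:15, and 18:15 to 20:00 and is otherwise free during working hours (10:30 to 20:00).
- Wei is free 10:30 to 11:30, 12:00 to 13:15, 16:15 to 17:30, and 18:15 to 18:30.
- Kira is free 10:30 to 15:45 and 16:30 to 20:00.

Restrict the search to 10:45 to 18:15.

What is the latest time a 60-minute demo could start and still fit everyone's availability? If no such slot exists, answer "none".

12:15

Oren free within 10:30–20:00: 12:15–13:30, 13:45–17:00, 17:15–18:15.
Oren ∩ Wei: 12:15–13:15, 16:15–17:00, 17:15–17:30.
Oren ∩ Wei ∩ Kira: 12:15–13:15, 16:30–17:00, 17:15–17:30.
Restricted to 10:45–18:15: 12:15–13:15, 16:30–17:00, 17:15–17:30.
Windows ≥ 60 min: 12:15–13:15.
Latest start in the last window 12:15–13:15 is 13:15 − 60 min = 12:15.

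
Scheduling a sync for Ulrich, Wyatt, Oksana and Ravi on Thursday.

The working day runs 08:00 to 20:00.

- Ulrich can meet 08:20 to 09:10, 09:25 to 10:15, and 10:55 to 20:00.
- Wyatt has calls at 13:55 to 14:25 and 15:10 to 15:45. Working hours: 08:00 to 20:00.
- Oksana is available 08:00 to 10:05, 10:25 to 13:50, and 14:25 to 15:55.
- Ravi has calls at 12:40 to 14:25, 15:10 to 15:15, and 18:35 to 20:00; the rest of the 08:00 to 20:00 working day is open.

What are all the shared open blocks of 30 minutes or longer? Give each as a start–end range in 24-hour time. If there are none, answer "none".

08:20–09:10, 09:25–10:05, 10:55–12:40, 14:25–15:10

Wyatt free within 08:00–20:00: 08:00–13:55, 14:25–15:10, 15:45–20:00.
Ravi free within 08:00–20:00: 08:00–12:40, 14:25–15:10, 15:15–18:35.
Ulrich ∩ Wyatt: 08:20–09:10, 09:25–10:15, 10:55–13:55, 14:25–15:10, 15:45–20:00.
Ulrich ∩ Wyatt ∩ Oksana: 08:20–09:10, 09:25–10:05, 10:55–13:50, 14:25–15:10, 15:45–15:55.
Ulrich ∩ Wyatt ∩ Oksana ∩ Ravi: 08:20–09:10, 09:25–10:05, 10:55–12:40, 14:25–15:10, 15:45–15:55.
Windows ≥ 30 min: 08:20–09:10, 09:25–10:05, 10:55–12:40, 14:25–15:10.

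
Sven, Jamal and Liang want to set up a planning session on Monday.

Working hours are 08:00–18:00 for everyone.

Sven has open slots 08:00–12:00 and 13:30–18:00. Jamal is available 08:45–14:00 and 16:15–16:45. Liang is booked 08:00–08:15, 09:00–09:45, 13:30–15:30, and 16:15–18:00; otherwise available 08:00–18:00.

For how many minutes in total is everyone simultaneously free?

Liang free within 08:00–18:00: 08:15–09:00, 09:45–13:30, 15:30–16:15.
Sven ∩ Jamal: 08:45–12:00, 13:30–14:00, 16:15–16:45.
Sven ∩ Jamal ∩ Liang: 08:45–09:00, 09:45–12:00.
Total common minutes: 15 + 135 = 150.

150 minutes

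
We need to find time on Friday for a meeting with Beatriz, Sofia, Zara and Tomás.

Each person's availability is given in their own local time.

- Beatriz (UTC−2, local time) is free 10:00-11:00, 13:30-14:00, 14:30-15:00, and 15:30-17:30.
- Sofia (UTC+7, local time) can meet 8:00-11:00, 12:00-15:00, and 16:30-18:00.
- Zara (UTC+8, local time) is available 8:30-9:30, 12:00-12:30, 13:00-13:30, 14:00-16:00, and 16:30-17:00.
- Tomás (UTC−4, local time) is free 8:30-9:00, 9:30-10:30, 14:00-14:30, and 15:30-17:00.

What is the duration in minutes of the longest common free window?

0 minutes

Beatriz → UTC: 12:00–13:00, 15:30–16:00, 16:30–17:00, 17:30–19:30.
Sofia → UTC: 01:00–04:00, 05:00–08:00, 09:30–11:00.
Zara → UTC: 00:30–01:30, 04:00–04:30, 05:00–05:30, 06:00–08:00, 08:30–09:00.
Tomás → UTC: 12:30–13:00, 13:30–14:30, 18:00–18:30, 19:30–21:00.
Beatriz ∩ Sofia: (none).
Beatriz ∩ Sofia ∩ Zara: (none).
Beatriz ∩ Sofia ∩ Zara ∩ Tomás: (none).
No common window.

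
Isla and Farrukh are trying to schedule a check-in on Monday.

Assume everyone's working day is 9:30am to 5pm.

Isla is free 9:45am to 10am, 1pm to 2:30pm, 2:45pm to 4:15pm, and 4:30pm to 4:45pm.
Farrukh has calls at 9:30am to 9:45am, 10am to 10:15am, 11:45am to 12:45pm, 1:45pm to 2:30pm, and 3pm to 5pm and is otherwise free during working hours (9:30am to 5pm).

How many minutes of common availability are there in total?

75 minutes

Farrukh free within 09:30–17:00: 09:45–10:00, 10:15–11:45, 12:45–13:45, 14:30–15:00.
Isla ∩ Farrukh: 09:45–10:00, 13:00–13:45, 14:45–15:00.
Total common minutes: 15 + 45 + 15 = 75.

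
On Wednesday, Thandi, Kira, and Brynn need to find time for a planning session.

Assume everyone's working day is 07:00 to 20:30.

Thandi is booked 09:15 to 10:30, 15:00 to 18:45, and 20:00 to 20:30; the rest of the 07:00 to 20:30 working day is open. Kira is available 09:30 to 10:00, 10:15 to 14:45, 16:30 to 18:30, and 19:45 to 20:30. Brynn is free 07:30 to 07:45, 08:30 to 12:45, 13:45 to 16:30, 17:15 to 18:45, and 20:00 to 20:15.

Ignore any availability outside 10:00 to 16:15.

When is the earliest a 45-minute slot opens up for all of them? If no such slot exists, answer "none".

10:30

Thandi free within 07:00–20:30: 07:00–09:15, 10:30–15:00, 18:45–20:00.
Thandi ∩ Kira: 10:30–14:45, 19:45–20:00.
Thandi ∩ Kira ∩ Brynn: 10:30–12:45, 13:45–14:45.
Restricted to 10:00–16:15: 10:30–12:45, 13:45–14:45.
Windows ≥ 45 min: 10:30–12:45, 13:45–14:45.
Earliest such window starts at 10:30.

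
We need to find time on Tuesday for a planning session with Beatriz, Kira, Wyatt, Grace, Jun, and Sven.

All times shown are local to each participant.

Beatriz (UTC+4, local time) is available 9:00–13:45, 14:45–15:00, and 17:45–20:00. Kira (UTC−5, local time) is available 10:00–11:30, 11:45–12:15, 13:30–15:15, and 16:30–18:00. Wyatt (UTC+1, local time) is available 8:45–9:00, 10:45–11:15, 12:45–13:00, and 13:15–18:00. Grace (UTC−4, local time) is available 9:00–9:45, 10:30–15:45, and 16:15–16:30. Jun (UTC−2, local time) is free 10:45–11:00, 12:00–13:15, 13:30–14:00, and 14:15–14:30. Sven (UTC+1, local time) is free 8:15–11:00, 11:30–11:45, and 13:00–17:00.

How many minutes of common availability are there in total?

Beatriz → UTC: 05:00–09:45, 10:45–11:00, 13:45–16:00.
Kira → UTC: 15:00–16:30, 16:45–17:15, 18:30–20:15, 21:30–23:00.
Wyatt → UTC: 07:45–08:00, 09:45–10:15, 11:45–12:00, 12:15–17:00.
Grace → UTC: 13:00–13:45, 14:30–19:45, 20:15–20:30.
Jun → UTC: 12:45–13:00, 14:00–15:15, 15:30–16:00, 16:15–16:30.
Sven → UTC: 07:15–10:00, 10:30–10:45, 12:00–16:00.
Beatriz ∩ Kira: 15:00–16:00.
Beatriz ∩ Kira ∩ Wyatt: 15:00–16:00.
Beatriz ∩ Kira ∩ Wyatt ∩ Grace: 15:00–16:00.
Beatriz ∩ Kira ∩ Wyatt ∩ Grace ∩ Jun: 15:00–15:15, 15:30–16:00.
Beatriz ∩ Kira ∩ Wyatt ∩ Grace ∩ Jun ∩ Sven: 15:00–15:15, 15:30–16:00.
Total common minutes: 15 + 30 = 45.

45 minutes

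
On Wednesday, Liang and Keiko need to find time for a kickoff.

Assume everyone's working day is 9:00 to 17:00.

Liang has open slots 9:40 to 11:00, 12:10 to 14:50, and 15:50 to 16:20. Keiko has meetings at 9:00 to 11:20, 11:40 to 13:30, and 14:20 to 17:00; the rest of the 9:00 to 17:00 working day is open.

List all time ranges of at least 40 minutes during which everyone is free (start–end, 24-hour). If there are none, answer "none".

13:30–14:20

Keiko free within 09:00–17:00: 11:20–11:40, 13:30–14:20.
Liang ∩ Keiko: 13:30–14:20.
Windows ≥ 40 min: 13:30–14:20.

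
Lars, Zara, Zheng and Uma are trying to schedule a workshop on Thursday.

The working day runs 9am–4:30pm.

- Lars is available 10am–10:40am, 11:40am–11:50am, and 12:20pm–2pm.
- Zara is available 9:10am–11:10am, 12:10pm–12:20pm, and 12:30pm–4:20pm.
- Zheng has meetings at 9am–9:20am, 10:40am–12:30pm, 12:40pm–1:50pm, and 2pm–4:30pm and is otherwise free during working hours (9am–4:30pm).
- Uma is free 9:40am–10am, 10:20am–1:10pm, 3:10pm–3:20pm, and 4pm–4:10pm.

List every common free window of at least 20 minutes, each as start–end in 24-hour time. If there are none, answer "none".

Zheng free within 09:00–16:30: 09:20–10:40, 12:30–12:40, 13:50–14:00.
Lars ∩ Zara: 10:00–10:40, 12:30–14:00.
Lars ∩ Zara ∩ Zheng: 10:00–10:40, 12:30–12:40, 13:50–14:00.
Lars ∩ Zara ∩ Zheng ∩ Uma: 10:20–10:40, 12:30–12:40.
Windows ≥ 20 min: 10:20–10:40.

10:20–10:40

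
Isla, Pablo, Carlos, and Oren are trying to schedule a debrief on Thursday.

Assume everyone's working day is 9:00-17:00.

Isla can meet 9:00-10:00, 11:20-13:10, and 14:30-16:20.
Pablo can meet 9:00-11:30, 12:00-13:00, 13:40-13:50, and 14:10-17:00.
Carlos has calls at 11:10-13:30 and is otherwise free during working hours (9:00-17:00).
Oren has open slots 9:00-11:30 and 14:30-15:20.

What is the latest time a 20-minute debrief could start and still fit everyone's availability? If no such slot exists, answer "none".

Carlos free within 09:00–17:00: 09:00–11:10, 13:30–17:00.
Isla ∩ Pablo: 09:00–10:00, 11:20–11:30, 12:00–13:00, 14:30–16:20.
Isla ∩ Pablo ∩ Carlos: 09:00–10:00, 14:30–16:20.
Isla ∩ Pablo ∩ Carlos ∩ Oren: 09:00–10:00, 14:30–15:20.
Windows ≥ 20 min: 09:00–10:00, 14:30–15:20.
Latest start in the last window 14:30–15:20 is 15:20 − 20 min = 15:00.

15:00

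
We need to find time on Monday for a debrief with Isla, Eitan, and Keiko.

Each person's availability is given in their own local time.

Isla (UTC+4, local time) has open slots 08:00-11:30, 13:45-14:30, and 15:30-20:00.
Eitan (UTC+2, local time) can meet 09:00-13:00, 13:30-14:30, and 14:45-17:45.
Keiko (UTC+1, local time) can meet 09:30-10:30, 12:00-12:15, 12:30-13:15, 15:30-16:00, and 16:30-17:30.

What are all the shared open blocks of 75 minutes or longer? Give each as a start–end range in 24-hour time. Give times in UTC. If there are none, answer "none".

Isla → UTC: 04:00–07:30, 09:45–10:30, 11:30–16:00.
Eitan → UTC: 07:00–11:00, 11:30–12:30, 12:45–15:45.
Keiko → UTC: 08:30–09:30, 11:00–11:15, 11:30–12:15, 14:30–15:00, 15:30–16:30.
Isla ∩ Eitan: 07:00–07:30, 09:45–10:30, 11:30–12:30, 12:45–15:45.
Isla ∩ Eitan ∩ Keiko: 11:30–12:15, 14:30–15:00, 15:30–15:45.
Windows ≥ 75 min: (none).

none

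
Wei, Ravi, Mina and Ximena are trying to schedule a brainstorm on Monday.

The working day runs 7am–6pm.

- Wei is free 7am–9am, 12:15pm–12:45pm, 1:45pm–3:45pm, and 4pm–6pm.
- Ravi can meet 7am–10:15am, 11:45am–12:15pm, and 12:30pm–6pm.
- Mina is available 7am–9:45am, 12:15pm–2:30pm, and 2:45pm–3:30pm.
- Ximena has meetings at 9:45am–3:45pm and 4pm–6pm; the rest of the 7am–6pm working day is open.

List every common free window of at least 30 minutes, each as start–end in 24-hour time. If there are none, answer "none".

07:00–09:00

Ximena free within 07:00–18:00: 07:00–09:45, 15:45–16:00.
Wei ∩ Ravi: 07:00–09:00, 12:30–12:45, 13:45–15:45, 16:00–18:00.
Wei ∩ Ravi ∩ Mina: 07:00–09:00, 12:30–12:45, 13:45–14:30, 14:45–15:30.
Wei ∩ Ravi ∩ Mina ∩ Ximena: 07:00–09:00.
Windows ≥ 30 min: 07:00–09:00.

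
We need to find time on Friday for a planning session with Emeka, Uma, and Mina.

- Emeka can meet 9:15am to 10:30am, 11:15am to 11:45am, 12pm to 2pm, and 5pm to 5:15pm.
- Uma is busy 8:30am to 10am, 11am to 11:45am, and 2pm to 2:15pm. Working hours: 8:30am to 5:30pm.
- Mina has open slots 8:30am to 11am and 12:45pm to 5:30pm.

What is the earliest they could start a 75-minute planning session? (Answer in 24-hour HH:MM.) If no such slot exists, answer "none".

Uma free within 08:30–17:30: 10:00–11:00, 11:45–14:00, 14:15–17:30.
Emeka ∩ Uma: 10:00–10:30, 12:00–14:00, 17:00–17:15.
Emeka ∩ Uma ∩ Mina: 10:00–10:30, 12:45–14:00, 17:00–17:15.
Windows ≥ 75 min: 12:45–14:00.
Earliest such window starts at 12:45.

12:45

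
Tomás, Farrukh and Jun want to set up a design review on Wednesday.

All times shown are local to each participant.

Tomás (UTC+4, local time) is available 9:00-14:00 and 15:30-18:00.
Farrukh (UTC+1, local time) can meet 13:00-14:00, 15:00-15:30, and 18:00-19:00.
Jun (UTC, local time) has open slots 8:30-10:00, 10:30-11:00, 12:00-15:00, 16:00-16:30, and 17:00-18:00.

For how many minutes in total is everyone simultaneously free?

Tomás → UTC: 05:00–10:00, 11:30–14:00.
Farrukh → UTC: 12:00–13:00, 14:00–14:30, 17:00–18:00.
Jun → UTC: 08:30–10:00, 10:30–11:00, 12:00–15:00, 16:00–16:30, 17:00–18:00.
Tomás ∩ Farrukh: 12:00–13:00.
Tomás ∩ Farrukh ∩ Jun: 12:00–13:00.
Total common minutes: 60.

60 minutes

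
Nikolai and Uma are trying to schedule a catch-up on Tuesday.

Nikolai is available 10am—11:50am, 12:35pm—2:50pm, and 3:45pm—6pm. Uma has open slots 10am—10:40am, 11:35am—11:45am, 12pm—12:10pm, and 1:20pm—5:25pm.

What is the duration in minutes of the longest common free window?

100 minutes

Nikolai ∩ Uma: 10:00–10:40, 11:35–11:45, 13:20–14:50, 15:45–17:25.
Common window lengths: 40, 10, 90, 100 min; longest is 100.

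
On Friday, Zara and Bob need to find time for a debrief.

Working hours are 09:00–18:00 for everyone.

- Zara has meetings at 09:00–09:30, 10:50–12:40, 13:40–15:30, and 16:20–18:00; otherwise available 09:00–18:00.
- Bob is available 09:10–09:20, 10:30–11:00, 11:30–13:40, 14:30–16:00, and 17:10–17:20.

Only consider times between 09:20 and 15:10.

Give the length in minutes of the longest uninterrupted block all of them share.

60 minutes

Zara free within 09:00–18:00: 09:30–10:50, 12:40–13:40, 15:30–16:20.
Zara ∩ Bob: 10:30–10:50, 12:40–13:40, 15:30–16:00.
Restricted to 09:20–15:10: 10:30–10:50, 12:40–13:40.
Common window lengths: 20, 60 min; longest is 60.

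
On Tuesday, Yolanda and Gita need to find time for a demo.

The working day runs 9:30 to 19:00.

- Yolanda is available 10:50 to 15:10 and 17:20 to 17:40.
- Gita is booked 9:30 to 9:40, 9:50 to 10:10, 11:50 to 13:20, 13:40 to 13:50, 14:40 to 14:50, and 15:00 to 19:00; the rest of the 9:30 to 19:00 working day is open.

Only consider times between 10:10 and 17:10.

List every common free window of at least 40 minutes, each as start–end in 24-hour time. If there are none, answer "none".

10:50–11:50, 13:50–14:40

Gita free within 09:30–19:00: 09:40–09:50, 10:10–11:50, 13:20–13:40, 13:50–14:40, 14:50–15:00.
Yolanda ∩ Gita: 10:50–11:50, 13:20–13:40, 13:50–14:40, 14:50–15:00.
Restricted to 10:10–17:10: 10:50–11:50, 13:20–13:40, 13:50–14:40, 14:50–15:00.
Windows ≥ 40 min: 10:50–11:50, 13:50–14:40.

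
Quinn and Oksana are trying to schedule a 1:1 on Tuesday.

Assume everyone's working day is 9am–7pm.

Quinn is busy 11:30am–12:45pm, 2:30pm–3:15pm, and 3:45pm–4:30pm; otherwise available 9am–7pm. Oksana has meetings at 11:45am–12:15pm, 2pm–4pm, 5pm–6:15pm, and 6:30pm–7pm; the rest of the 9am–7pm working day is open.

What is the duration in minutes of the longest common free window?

Quinn free within 09:00–19:00: 09:00–11:30, 12:45–14:30, 15:15–15:45, 16:30–19:00.
Oksana free within 09:00–19:00: 09:00–11:45, 12:15–14:00, 16:00–17:00, 18:15–18:30.
Quinn ∩ Oksana: 09:00–11:30, 12:45–14:00, 16:30–17:00, 18:15–18:30.
Common window lengths: 150, 75, 30, 15 min; longest is 150.

150 minutes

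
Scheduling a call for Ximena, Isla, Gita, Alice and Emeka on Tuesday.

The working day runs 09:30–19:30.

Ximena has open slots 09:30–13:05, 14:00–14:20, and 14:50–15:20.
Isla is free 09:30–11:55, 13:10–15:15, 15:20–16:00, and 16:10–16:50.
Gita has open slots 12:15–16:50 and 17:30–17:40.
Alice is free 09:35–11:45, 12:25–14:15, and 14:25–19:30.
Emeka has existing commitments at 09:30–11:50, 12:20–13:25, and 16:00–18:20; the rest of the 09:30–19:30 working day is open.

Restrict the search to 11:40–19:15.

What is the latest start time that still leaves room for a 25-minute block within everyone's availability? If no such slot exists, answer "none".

14:50

Emeka free within 09:30–19:30: 11:50–12:20, 13:25–16:00, 18:20–19:30.
Ximena ∩ Isla: 09:30–11:55, 14:00–14:20, 14:50–15:15.
Ximena ∩ Isla ∩ Gita: 14:00–14:20, 14:50–15:15.
Ximena ∩ Isla ∩ Gita ∩ Alice: 14:00–14:15, 14:50–15:15.
Ximena ∩ Isla ∩ Gita ∩ Alice ∩ Emeka: 14:00–14:15, 14:50–15:15.
Restricted to 11:40–19:15: 14:00–14:15, 14:50–15:15.
Windows ≥ 25 min: 14:50–15:15.
Latest start in the last window 14:50–15:15 is 15:15 − 25 min = 14:50.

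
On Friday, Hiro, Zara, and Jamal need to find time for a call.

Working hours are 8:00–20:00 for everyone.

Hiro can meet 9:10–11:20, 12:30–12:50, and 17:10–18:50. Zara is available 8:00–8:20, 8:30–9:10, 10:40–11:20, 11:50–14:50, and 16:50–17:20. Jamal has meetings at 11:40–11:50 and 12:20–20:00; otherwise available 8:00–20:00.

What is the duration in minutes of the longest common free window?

40 minutes

Jamal free within 08:00–20:00: 08:00–11:40, 11:50–12:20.
Hiro ∩ Zara: 10:40–11:20, 12:30–12:50, 17:10–17:20.
Hiro ∩ Zara ∩ Jamal: 10:40–11:20.
Single common window of 40 minutes.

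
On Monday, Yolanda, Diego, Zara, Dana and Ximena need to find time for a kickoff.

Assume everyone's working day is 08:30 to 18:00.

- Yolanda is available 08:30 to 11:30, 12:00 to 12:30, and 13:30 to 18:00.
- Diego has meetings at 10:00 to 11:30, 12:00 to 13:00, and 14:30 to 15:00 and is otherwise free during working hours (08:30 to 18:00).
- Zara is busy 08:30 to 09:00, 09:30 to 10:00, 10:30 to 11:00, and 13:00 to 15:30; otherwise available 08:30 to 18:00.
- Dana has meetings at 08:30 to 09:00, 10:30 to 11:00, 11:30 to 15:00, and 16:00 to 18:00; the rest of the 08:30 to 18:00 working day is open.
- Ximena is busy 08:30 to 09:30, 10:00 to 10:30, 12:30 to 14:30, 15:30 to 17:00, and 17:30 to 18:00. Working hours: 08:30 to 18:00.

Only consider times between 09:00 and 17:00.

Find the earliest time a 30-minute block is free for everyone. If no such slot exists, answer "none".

Diego free within 08:30–18:00: 08:30–10:00, 11:30–12:00, 13:00–14:30, 15:00–18:00.
Zara free within 08:30–18:00: 09:00–09:30, 10:00–10:30, 11:00–13:00, 15:30–18:00.
Dana free within 08:30–18:00: 09:00–10:30, 11:00–11:30, 15:00–16:00.
Ximena free within 08:30–18:00: 09:30–10:00, 10:30–12:30, 14:30–15:30, 17:00–17:30.
Yolanda ∩ Diego: 08:30–10:00, 13:30–14:30, 15:00–18:00.
Yolanda ∩ Diego ∩ Zara: 09:00–09:30, 15:30–18:00.
Yolanda ∩ Diego ∩ Zara ∩ Dana: 09:00–09:30, 15:30–16:00.
Yolanda ∩ Diego ∩ Zara ∩ Dana ∩ Ximena: (none).
Restricted to 09:00–17:00: (none).
Windows ≥ 30 min: (none).

none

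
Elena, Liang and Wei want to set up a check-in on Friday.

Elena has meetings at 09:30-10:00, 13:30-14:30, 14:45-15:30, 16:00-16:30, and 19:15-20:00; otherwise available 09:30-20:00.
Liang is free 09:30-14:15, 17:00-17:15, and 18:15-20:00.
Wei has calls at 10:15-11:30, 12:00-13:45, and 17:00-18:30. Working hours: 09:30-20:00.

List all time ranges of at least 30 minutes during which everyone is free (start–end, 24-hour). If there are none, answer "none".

Elena free within 09:30–20:00: 10:00–13:30, 14:30–14:45, 15:30–16:00, 16:30–19:15.
Wei free within 09:30–20:00: 09:30–10:15, 11:30–12:00, 13:45–17:00, 18:30–20:00.
Elena ∩ Liang: 10:00–13:30, 17:00–17:15, 18:15–19:15.
Elena ∩ Liang ∩ Wei: 10:00–10:15, 11:30–12:00, 18:30–19:15.
Windows ≥ 30 min: 11:30–12:00, 18:30–19:15.

11:30–12:00, 18:30–19:15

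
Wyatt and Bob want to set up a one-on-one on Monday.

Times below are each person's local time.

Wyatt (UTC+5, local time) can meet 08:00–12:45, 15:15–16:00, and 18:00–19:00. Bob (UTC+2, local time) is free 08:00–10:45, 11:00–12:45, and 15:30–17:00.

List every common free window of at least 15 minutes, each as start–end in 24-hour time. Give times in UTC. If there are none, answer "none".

Wyatt → UTC: 03:00–07:45, 10:15–11:00, 13:00–14:00.
Bob → UTC: 06:00–08:45, 09:00–10:45, 13:30–15:00.
Wyatt ∩ Bob: 06:00–07:45, 10:15–10:45, 13:30–14:00.
Windows ≥ 15 min: 06:00–07:45, 10:15–10:45, 13:30–14:00.

06:00–07:45, 10:15–10:45, 13:30–14:00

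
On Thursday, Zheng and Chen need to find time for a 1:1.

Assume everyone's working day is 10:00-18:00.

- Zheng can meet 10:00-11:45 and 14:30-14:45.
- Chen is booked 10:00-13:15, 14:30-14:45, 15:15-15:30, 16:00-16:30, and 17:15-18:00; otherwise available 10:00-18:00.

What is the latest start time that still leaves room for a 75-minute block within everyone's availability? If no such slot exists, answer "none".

none

Chen free within 10:00–18:00: 13:15–14:30, 14:45–15:15, 15:30–16:00, 16:30–17:15.
Zheng ∩ Chen: (none).
Windows ≥ 75 min: (none).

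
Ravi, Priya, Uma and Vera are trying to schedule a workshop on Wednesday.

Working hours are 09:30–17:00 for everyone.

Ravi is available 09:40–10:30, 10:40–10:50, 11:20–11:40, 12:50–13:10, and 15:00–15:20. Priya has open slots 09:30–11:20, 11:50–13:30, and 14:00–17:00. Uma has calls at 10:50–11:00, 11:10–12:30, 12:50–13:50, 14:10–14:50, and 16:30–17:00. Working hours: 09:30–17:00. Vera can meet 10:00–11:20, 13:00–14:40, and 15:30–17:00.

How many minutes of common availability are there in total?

Uma free within 09:30–17:00: 09:30–10:50, 11:00–11:10, 12:30–12:50, 13:50–14:10, 14:50–16:30.
Ravi ∩ Priya: 09:40–10:30, 10:40–10:50, 12:50–13:10, 15:00–15:20.
Ravi ∩ Priya ∩ Uma: 09:40–10:30, 10:40–10:50, 15:00–15:20.
Ravi ∩ Priya ∩ Uma ∩ Vera: 10:00–10:30, 10:40–10:50.
Total common minutes: 30 + 10 = 40.

40 minutes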